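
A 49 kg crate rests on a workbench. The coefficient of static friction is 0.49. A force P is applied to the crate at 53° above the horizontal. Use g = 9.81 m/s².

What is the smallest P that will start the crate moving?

P ≈ 237 N

N = m g − P sin α (the pull lifts the crate).
At impending slip, P cos α = μ_s N = μ_s (m g − P sin α).
Solving: P (cos α + μ_s sin α) = μ_s m g → P = 0.49×481/(cos 53° + 0.49 sin 53°) = 236/0.9931 = 237 N.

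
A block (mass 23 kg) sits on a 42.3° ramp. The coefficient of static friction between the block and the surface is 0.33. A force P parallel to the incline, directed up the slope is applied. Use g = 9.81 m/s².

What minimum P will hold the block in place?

The block tends to slide down (tan θ > μ_s), so at the point of impending slip friction acts up-slope at its limit: f = μ_s N.
P is parallel to the surface, so N = m g cos θ = 167 N.
Along the incline: P + μ_s N = m g sin θ, so P = 152 − 0.33×167 = 96.8 N.

P_min ≈ 96.8 N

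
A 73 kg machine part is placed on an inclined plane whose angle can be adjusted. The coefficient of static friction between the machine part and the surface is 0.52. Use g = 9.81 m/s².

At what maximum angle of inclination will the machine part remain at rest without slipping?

θ_max ≈ 27.5°

At the slip threshold, m g sin θ = μ_s · m g cos θ, so tan θ = μ_s.
θ_max = arctan(0.52) = 27.5°.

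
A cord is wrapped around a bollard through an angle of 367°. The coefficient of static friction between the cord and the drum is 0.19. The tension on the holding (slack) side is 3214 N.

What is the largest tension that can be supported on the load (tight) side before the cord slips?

T_max ≈ 10900 N

At impending slip the capstan equation gives T₂/T₁ = e^{μβ} with β in radians.
β = 367° × π/180 = 6.405 rad.
e^{μβ} = e^{0.19×6.405} = 3.377.
T₂ = T₁ · e^{μβ} = 3214 × 3.377 = 10900 N.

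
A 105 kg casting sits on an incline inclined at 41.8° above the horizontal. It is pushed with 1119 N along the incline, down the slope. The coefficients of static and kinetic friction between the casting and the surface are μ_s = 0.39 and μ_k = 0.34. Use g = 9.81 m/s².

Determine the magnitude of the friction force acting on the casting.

f ≈ 261 N (up the incline)

The normal reaction is N = m g cos θ = 767.9 N.
The friction needed for equilibrium is m g sin θ + P = 686.6 + 1119 = 1806 N, measured positive up-slope.
Maximum static friction available: μ_s N = 0.39 × 767.9 = 299.5 N.
Since |1806| > 299.5 N, static friction cannot hold it; the casting slides down the incline and kinetic friction applies: f = μ_k N = 0.34 × 767.9 = 261 N.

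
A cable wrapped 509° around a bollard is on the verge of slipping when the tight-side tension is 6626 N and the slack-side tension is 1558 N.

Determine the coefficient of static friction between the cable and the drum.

T₂/T₁ = e^{μβ} → μ = ln(T₂/T₁)/β.
β = 509° = 8.884 rad.
μ = ln(6626/1558)/8.884 = ln(4.253)/8.884 = 0.163.

μ ≈ 0.163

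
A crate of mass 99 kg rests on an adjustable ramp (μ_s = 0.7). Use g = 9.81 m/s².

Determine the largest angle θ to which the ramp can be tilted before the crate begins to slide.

θ_max ≈ 35°

At the slip threshold, m g sin θ = μ_s · m g cos θ, so tan θ = μ_s.
θ_max = arctan(0.7) = 35°.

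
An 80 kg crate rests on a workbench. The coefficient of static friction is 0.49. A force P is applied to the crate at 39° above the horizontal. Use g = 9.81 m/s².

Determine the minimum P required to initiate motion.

P ≈ 354 N

N = m g − P sin α (the pull lifts the crate).
At impending slip, P cos α = μ_s N = μ_s (m g − P sin α).
Solving: P (cos α + μ_s sin α) = μ_s m g → P = 0.49×785/(cos 39° + 0.49 sin 39°) = 385/1.086 = 354 N.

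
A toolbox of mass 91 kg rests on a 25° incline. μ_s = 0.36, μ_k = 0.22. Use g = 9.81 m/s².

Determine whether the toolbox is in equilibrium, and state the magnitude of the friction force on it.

N = m g cos θ = 809 N.
Down-slope weight component: m g sin θ = 377 N.
μ_s N = 291 N.
377 > 291 N, so it slides; kinetic friction f = μ_k N = 0.22×809 = 178 N.

f ≈ 178 N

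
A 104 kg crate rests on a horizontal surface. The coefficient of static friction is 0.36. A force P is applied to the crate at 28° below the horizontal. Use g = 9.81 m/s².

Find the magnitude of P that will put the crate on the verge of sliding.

P ≈ 514 N

N = m g + P sin α (the push presses the crate into the horizontal surface).
At impending slip, P cos α = μ_s N = μ_s (m g + P sin α).
Solving: P (cos α − μ_s sin α) = μ_s m g → P = 0.36×1020/(cos 28° − 0.36 sin 28°) = 367/0.7139 = 514 N.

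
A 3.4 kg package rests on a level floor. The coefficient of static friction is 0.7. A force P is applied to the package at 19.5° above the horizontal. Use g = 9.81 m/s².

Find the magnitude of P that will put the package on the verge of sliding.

P ≈ 19.8 N

N = m g − P sin α (the pull lifts the package).
At impending slip, P cos α = μ_s N = μ_s (m g − P sin α).
Solving: P (cos α + μ_s sin α) = μ_s m g → P = 0.7×33.4/(cos 19.5° + 0.7 sin 19.5°) = 23.3/1.176 = 19.8 N.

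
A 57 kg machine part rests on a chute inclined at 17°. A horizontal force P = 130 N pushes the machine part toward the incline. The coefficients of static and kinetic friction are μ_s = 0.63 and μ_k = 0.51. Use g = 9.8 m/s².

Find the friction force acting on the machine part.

Normal direction: N = m g cos θ + P sin θ = 572.2 N.
Parallel to the incline: P cos θ − m g sin θ = 124.3 − 163.3 = -39 N; the friction needed to balance this is 39 N acting up the slope.
The limit of static friction is μ_s N = 360.5 N.
|f_req| = 39 ≤ 360.5 N → the machine part is in equilibrium; friction equals the required value.

f ≈ 39 N (up the incline)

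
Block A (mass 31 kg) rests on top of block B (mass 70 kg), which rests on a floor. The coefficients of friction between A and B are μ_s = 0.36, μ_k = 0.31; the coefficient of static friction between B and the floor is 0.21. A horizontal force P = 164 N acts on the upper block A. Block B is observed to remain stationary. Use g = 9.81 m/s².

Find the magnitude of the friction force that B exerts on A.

Normal force at the A–B interface: N₁ = m_A g = 304.1 N.
So the A–B interface can sustain at most μ_s N₁ = 109.5 N of static friction.
Since P = 164 N > 109.5 N, A slides on B; the A–B friction is kinetic: f₁ = μ_k N₁ = 0.31×304.1 = 94.3 N.
B experiences an equal 94.3 N forward from A (third law). B is in equilibrium, so the floor supplies f₂ = 94.3 N of static friction (limit μ_s(m_A+m_B)g = 208.1 N, not exceeded).

f ≈ 94.3 N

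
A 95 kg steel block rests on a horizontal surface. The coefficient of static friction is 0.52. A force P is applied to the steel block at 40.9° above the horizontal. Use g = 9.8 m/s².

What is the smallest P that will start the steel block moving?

P ≈ 442 N

N = m g − P sin α (the pull lifts the steel block).
At impending slip, P cos α = μ_s N = μ_s (m g − P sin α).
Solving: P (cos α + μ_s sin α) = μ_s m g → P = 0.52×931/(cos 40.9° + 0.52 sin 40.9°) = 484/1.096 = 442 N.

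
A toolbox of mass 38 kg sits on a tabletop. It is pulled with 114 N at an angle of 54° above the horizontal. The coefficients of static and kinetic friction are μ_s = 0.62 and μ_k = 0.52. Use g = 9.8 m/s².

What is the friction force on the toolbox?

f ≈ 67 N

N = m g − P sin α = 372.4 − 114×sin 54° = 280.2 N.
The horizontal driving force is P cos α = 67.01 N, so equilibrium needs friction f = 67.01 N.
μ_s N = 0.62 × 280.2 = 173.7 N.
Since 67.01 N does not exceed the limit, the toolbox stays at rest and f = 67 N.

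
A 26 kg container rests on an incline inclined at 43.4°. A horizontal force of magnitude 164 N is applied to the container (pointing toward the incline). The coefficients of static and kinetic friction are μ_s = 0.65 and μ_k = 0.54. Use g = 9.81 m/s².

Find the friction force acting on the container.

f ≈ 56.1 N (up the incline)

The horizontal push has a component P sin θ into the surface, so N = m g cos θ + P sin θ = 185.3 + 112.7 = 298 N.
Parallel to the incline: P cos θ − m g sin θ = 119.2 − 175.2 = -56.09 N; the friction needed to balance this is 56.09 N acting up the slope.
The limit of static friction is μ_s N = 193.7 N.
|f_req| = 56.09 ≤ 193.7 N → the container is in equilibrium; friction equals the required value.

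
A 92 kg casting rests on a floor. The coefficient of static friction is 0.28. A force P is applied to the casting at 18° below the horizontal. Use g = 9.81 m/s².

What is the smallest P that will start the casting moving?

N = m g + P sin α (the push presses the casting into the floor).
At impending slip, P cos α = μ_s N = μ_s (m g + P sin α).
Solving: P (cos α − μ_s sin α) = μ_s m g → P = 0.28×903/(cos 18° − 0.28 sin 18°) = 253/0.8645 = 292 N.

P ≈ 292 N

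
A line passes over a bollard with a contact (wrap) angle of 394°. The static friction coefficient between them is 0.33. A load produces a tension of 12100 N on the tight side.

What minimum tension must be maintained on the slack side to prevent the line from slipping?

Capstan equation at impending slip: T_tight/T_slack = e^{μβ}.
β = 394° = 6.877 rad; e^{μβ} = e^{0.33×6.877} = 9.672.
T_slack = T_tight / e^{μβ} = 12100 / 9.672 = 1250 N.

T_min ≈ 1250 N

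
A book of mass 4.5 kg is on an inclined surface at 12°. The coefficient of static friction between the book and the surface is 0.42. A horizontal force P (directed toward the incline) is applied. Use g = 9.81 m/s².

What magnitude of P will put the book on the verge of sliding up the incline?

P ≈ 30.7 N

At impending motion up the slope, friction acts down-slope at its limit: f = μ_s N.
Perpendicular to the incline: N = m g cos θ + P sin θ.
Along the incline: P cos θ = m g sin θ + μ_s N = m g sin θ + μ_s (m g cos θ + P sin θ).
Solving, P (cos θ − μ_s sin θ) = m g (sin θ + μ_s cos θ), so P = 4.5×9.81×(sin 12° + 0.42 cos 12°)/(cos 12° − 0.42 sin 12°) = 44.1×0.6187/0.8908 = 30.7 N.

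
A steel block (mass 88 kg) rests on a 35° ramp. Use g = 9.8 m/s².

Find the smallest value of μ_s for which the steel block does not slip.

At the slip threshold m g sin θ = μ_s m g cos θ, so μ_s,min = tan θ.
μ_s,min = tan 35° = 0.7.

μ_s,min ≈ 0.7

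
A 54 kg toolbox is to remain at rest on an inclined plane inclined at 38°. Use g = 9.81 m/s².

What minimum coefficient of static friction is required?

μ_s,min ≈ 0.781

At the slip threshold m g sin θ = μ_s m g cos θ, so μ_s,min = tan θ.
μ_s,min = tan 38° = 0.781.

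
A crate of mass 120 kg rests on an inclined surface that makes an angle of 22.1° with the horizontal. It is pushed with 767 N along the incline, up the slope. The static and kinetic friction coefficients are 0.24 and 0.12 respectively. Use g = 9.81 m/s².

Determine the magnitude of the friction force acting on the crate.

Normal force: N = m g cos θ = 120 × 9.81 × cos 22.1° = 1091 N.
Parallel to the incline, ΣF = 0 gives f = m g sin θ − P = 442.9 − 767 = -324.1 N (up-slope positive).
Maximum static friction available: μ_s N = 0.24 × 1091 = 261.8 N.
|-324.1| exceeds 261.8 N, so the crate slips up-slope; friction is kinetic, f = μ_k N = 0.12×1091 = 131 N.

f ≈ 131 N (down the incline)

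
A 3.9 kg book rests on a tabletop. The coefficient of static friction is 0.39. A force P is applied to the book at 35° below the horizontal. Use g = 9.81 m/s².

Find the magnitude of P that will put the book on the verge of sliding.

N = m g + P sin α (the push presses the book into the tabletop).
At impending slip, P cos α = μ_s N = μ_s (m g + P sin α).
Solving: P (cos α − μ_s sin α) = μ_s m g → P = 0.39×38.3/(cos 35° − 0.39 sin 35°) = 14.9/0.5955 = 25.1 N.

P ≈ 25.1 N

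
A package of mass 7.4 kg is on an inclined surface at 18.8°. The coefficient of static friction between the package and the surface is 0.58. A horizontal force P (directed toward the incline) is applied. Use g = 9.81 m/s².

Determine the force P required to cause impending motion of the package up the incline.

At impending motion up the slope, friction acts down-slope at its limit: f = μ_s N.
Perpendicular to the incline: N = m g cos θ + P sin θ.
Along the incline: P cos θ = m g sin θ + μ_s N = m g sin θ + μ_s (m g cos θ + P sin θ).
Solving, P (cos θ − μ_s sin θ) = m g (sin θ + μ_s cos θ), so P = 7.4×9.81×(sin 18.8° + 0.58 cos 18.8°)/(cos 18.8° − 0.58 sin 18.8°) = 72.6×0.8713/0.7597 = 83.3 N.

P ≈ 83.3 N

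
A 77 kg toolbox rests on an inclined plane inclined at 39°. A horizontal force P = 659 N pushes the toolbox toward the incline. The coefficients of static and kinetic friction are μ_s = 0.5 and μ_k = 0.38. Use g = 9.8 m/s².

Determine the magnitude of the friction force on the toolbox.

Normal direction: N = m g cos θ + P sin θ = 1001 N.
Parallel to the incline: P cos θ − m g sin θ = 512.1 − 474.9 = 37.25 N; the friction needed to balance this is 37.25 N acting down the slope.
Maximum static friction: μ_s N = 0.5 × 1001 = 500.6 N.
|f_req| = 37.25 ≤ 500.6 N → the toolbox is in equilibrium; friction equals the required value.

f ≈ 37.3 N (down the incline)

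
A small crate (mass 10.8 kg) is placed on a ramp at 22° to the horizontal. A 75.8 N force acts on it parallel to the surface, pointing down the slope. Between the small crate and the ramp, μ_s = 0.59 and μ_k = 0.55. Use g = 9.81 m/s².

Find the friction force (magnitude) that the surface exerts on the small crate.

Normal force: N = m g cos θ = 10.8 × 9.81 × cos 22° = 98.23 N.
For equilibrium along the incline the friction force must supply f = m g sin θ + P = 39.69 + 75.8 = 115.5 N (positive meaning up-slope).
Static friction can supply at most μ_s N = 57.96 N.
|115.5| exceeds 57.96 N, so the small crate slips down-slope; friction is kinetic, f = μ_k N = 0.55×98.23 = 54 N.

f ≈ 54 N (up the incline)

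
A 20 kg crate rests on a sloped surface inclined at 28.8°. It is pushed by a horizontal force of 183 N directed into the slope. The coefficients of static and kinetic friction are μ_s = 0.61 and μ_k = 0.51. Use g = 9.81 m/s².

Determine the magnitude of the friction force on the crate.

f ≈ 65.8 N (down the incline)

Resolve perpendicular to the incline: N = m g cos θ + P sin θ = 20×9.81×cos 28.8° + 183×sin 28.8° = 260.1 N.
Along the incline, the net driving force (taking up-slope positive) is P cos θ − m g sin θ = 160.4 − 94.52 = 65.84 N, so equilibrium requires friction f = -65.84 N (down-slope).
The limit of static friction is μ_s N = 158.7 N.
Since 65.84 N is within the 158.7 N limit, the crate stays put and friction is exactly 65.8 N.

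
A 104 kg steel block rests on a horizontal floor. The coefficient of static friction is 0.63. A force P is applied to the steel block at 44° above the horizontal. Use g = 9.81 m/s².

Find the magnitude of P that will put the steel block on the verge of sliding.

N = m g − P sin α (the pull lifts the steel block).
At impending slip, P cos α = μ_s N = μ_s (m g − P sin α).
Solving: P (cos α + μ_s sin α) = μ_s m g → P = 0.63×1020/(cos 44° + 0.63 sin 44°) = 643/1.157 = 556 N.

P ≈ 556 N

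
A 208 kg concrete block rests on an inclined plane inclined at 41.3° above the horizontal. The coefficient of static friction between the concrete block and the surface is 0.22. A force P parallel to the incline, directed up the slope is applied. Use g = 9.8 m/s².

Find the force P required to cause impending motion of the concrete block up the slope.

P ≈ 1680 N

At impending motion up the slope, friction acts down-slope at its limit: f = μ_s N.
P is parallel to the surface, so N = m g cos θ = 1530 N.
Along the incline: P = m g sin θ + μ_s N = 1350 + 0.22×1530 = 1680 N.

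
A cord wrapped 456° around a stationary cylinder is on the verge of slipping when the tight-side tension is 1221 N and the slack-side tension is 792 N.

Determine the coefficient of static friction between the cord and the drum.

T₂/T₁ = e^{μβ} → μ = ln(T₂/T₁)/β.
β = 456° = 7.959 rad.
μ = ln(1221/792)/7.959 = ln(1.542)/7.959 = 0.0544.

μ ≈ 0.0544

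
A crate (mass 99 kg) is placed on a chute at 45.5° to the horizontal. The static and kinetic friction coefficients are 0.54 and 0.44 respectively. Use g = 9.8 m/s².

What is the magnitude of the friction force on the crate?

The normal reaction is N = m g cos θ = 680 N.
Along the slope the weight component is m g sin θ = 692 N; friction must supply exactly this, acting up-slope.
Static friction can supply at most μ_s N = 367.2 N.
Since |692| > 367.2 N, static friction cannot hold it; the crate slides down the incline and kinetic friction applies: f = μ_k N = 0.44 × 680 = 299 N.

f ≈ 299 N (up the incline)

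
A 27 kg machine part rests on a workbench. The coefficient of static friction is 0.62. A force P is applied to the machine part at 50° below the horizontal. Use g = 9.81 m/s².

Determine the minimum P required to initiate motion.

N = m g + P sin α (the push presses the machine part into the workbench).
At impending slip, P cos α = μ_s N = μ_s (m g + P sin α).
Solving: P (cos α − μ_s sin α) = μ_s m g → P = 0.62×265/(cos 50° − 0.62 sin 50°) = 164/0.1678 = 978 N.

P ≈ 978 N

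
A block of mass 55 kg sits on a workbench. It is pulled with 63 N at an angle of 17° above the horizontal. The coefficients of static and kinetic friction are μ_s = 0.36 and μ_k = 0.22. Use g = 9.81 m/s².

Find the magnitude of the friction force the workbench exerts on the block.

Vertical equilibrium gives N = m g − P sin α = 521.1 N.
The horizontal driving force is P cos α = 60.25 N, so equilibrium needs friction f = 60.25 N.
μ_s N = 0.36 × 521.1 = 187.6 N.
60.25 ≤ 187.6 N → static; friction equals the required 60.2 N.

f ≈ 60.2 N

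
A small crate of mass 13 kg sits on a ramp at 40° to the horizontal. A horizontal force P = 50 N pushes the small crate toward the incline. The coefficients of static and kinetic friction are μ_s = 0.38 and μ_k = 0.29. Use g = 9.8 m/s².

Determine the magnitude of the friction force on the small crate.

Normal direction: N = m g cos θ + P sin θ = 129.7 N.
Along the incline, the net driving force (taking up-slope positive) is P cos θ − m g sin θ = 38.3 − 81.89 = -43.59 N, so equilibrium requires friction f = 43.59 N (up-slope).
The limit of static friction is μ_s N = 49.3 N.
Since 43.59 N is within the 49.3 N limit, the small crate stays put and friction is exactly 43.6 N.

f ≈ 43.6 N (up the incline)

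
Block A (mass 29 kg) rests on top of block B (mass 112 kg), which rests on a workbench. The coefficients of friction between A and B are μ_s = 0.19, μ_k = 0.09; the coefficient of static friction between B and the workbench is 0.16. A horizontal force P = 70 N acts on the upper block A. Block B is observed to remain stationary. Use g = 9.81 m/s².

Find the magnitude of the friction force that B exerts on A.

The normal force B exerts on A is simply A's weight, N₁ = 284.5 N.
Maximum static friction on A from B: μ_s N₁ = 0.19×284.5 = 54.05 N.
Since P = 70 N > 54.05 N, A slides on B; the A–B friction is kinetic: f₁ = μ_k N₁ = 0.09×284.5 = 25.6 N.
By Newton's third law B feels 25.6 N forward from A. With B stationary, the floor's static friction on B balances it: f₂ = 25.6 N (well within μ_s(m_A+m_B)g = 221.3 N).

f ≈ 25.6 N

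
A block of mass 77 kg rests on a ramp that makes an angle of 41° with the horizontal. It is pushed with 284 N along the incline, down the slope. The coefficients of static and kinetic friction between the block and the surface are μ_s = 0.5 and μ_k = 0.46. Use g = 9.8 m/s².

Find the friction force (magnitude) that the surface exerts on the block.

The normal reaction is N = m g cos θ = 569.5 N.
The friction needed for equilibrium is m g sin θ + P = 495.1 + 284 = 779.1 N, measured positive up-slope.
The static-friction ceiling is μ_s N = 0.5 × 569.5 = 284.8 N.
|779.1| exceeds 284.8 N, so the block slips down-slope; friction is kinetic, f = μ_k N = 0.46×569.5 = 262 N.

f ≈ 262 N (up the incline)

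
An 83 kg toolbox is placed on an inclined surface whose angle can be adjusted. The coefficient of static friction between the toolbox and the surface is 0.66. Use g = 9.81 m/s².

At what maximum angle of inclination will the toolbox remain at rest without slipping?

At the slip threshold, m g sin θ = μ_s · m g cos θ, so tan θ = μ_s.
θ_max = arctan(0.66) = 33.4°.

θ_max ≈ 33.4°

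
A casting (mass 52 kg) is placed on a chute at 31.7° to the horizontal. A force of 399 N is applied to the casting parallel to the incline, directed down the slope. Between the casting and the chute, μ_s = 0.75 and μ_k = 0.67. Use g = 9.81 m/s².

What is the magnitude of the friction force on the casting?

Perpendicular to the surface, N = m g cos θ = 52·9.81·cos 31.7° = 434 N.
Parallel to the incline, ΣF = 0 gives f = m g sin θ + P = 268.1 + 399 = 667.1 N (up-slope positive).
Static friction can supply at most μ_s N = 325.5 N.
Since |667.1| > 325.5 N, static friction cannot hold it; the casting slides down the incline and kinetic friction applies: f = μ_k N = 0.67 × 434 = 291 N.

f ≈ 291 N (up the incline)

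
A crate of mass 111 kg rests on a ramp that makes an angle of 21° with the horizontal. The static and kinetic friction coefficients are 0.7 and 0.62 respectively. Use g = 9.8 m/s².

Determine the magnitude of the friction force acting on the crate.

Normal force: N = m g cos θ = 111 × 9.8 × cos 21° = 1016 N.
Along the slope the weight component is m g sin θ = 389.8 N; friction must supply exactly this, acting up-slope.
Static friction can supply at most μ_s N = 710.9 N.
Since |389.8| ≤ 710.9 N, static friction is sufficient; f equals the required value, not μ_s N.

f ≈ 390 N (up the incline)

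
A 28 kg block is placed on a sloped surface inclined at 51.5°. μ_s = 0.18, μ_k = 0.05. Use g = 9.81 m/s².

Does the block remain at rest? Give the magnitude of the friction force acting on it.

N = m g cos θ = 171 N.
Down-slope weight component: m g sin θ = 215 N.
μ_s N = 30.8 N.
215 > 30.8 N, so it slides; kinetic friction f = μ_k N = 0.05×171 = 8.55 N.

f ≈ 8.55 N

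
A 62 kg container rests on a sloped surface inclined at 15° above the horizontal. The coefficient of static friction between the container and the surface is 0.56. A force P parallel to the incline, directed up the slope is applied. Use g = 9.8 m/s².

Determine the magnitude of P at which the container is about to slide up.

At impending motion up the slope, friction acts down-slope at its limit: f = μ_s N.
P is parallel to the surface, so N = m g cos θ = 587 N.
Along the incline: P = m g sin θ + μ_s N = 157 + 0.56×587 = 486 N.

P ≈ 486 N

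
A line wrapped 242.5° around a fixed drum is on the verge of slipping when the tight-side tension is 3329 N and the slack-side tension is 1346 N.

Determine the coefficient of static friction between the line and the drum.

T₂/T₁ = e^{μβ} → μ = ln(T₂/T₁)/β.
β = 242.5° = 4.232 rad.
μ = ln(3329/1346)/4.232 = ln(2.473)/4.232 = 0.214.

μ ≈ 0.214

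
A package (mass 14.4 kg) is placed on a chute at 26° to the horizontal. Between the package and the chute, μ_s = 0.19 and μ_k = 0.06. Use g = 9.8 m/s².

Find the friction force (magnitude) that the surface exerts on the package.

Normal force: N = m g cos θ = 14.4 × 9.8 × cos 26° = 126.8 N.
Along the slope the weight component is m g sin θ = 61.86 N; friction must supply exactly this, acting up-slope.
The static-friction ceiling is μ_s N = 0.19 × 126.8 = 24.1 N.
Since |61.86| > 24.1 N, static friction cannot hold it; the package slides down the incline and kinetic friction applies: f = μ_k N = 0.06 × 126.8 = 7.61 N.

f ≈ 7.61 N (up the incline)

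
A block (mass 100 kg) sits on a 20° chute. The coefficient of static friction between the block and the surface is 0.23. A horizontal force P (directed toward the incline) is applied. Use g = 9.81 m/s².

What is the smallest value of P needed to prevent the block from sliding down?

The block tends to slide down (tan θ > μ_s), so at the point of impending slip friction acts up-slope at its limit: f = μ_s N.
Perpendicular to the incline: N = m g cos θ + P sin θ.
Along the incline: P cos θ + μ_s N = m g sin θ, i.e. P cos θ + μ_s (m g cos θ + P sin θ) = m g sin θ.
Solving, P (cos θ + μ_s sin θ) = m g (sin θ − μ_s cos θ), so P = 981×0.1259/1.018 = 121 N.

P_min ≈ 121 N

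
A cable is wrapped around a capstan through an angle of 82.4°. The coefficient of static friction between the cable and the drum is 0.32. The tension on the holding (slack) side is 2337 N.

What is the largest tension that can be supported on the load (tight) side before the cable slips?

At impending slip the capstan equation gives T₂/T₁ = e^{μβ} with β in radians.
β = 82.4° × π/180 = 1.438 rad.
e^{μβ} = e^{0.32×1.438} = 1.584.
T₂ = T₁ · e^{μβ} = 2337 × 1.584 = 3700 N.

T_max ≈ 3700 N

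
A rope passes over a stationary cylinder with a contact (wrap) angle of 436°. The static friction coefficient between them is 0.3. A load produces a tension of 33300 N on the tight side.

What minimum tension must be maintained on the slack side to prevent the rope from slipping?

Capstan equation at impending slip: T_tight/T_slack = e^{μβ}.
β = 436° = 7.61 rad; e^{μβ} = e^{0.3×7.61} = 9.805.
T_slack = T_tight / e^{μβ} = 33300 / 9.805 = 3400 N.

T_min ≈ 3400 N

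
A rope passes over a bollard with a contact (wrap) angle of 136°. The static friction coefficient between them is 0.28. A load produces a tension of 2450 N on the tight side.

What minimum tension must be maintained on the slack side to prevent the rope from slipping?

T_min ≈ 1260 N

Capstan equation at impending slip: T_tight/T_slack = e^{μβ}.
β = 136° = 2.374 rad; e^{μβ} = e^{0.28×2.374} = 1.944.
T_slack = T_tight / e^{μβ} = 2450 / 1.944 = 1260 N.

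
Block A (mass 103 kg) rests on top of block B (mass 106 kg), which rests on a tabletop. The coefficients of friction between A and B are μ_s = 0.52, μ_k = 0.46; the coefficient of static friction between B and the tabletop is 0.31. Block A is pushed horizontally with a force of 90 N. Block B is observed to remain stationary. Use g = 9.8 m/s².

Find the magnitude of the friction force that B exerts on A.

f ≈ 90 N

Normal force at the A–B interface: N₁ = m_A g = 1009 N.
So the A–B interface can sustain at most μ_s N₁ = 524.9 N of static friction.
P = 90 N is within that limit, so A and B move together (both at rest); the A–B friction is simply f₁ = P = 90 N.
B experiences an equal 90 N forward from A (third law). B is in equilibrium, so the floor supplies f₂ = 90 N of static friction (limit μ_s(m_A+m_B)g = 634.9 N, not exceeded).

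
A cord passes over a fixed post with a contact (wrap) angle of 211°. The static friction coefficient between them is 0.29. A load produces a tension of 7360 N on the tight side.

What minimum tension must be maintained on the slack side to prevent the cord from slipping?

Capstan equation at impending slip: T_tight/T_slack = e^{μβ}.
β = 211° = 3.683 rad; e^{μβ} = e^{0.29×3.683} = 2.909.
T_slack = T_tight / e^{μβ} = 7360 / 2.909 = 2530 N.

T_min ≈ 2530 N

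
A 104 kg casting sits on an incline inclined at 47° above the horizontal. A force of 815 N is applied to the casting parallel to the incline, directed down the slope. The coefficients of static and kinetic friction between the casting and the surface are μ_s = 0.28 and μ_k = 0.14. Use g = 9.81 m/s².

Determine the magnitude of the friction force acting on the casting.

Normal force: N = m g cos θ = 104 × 9.81 × cos 47° = 695.8 N.
For equilibrium along the incline the friction force must supply f = m g sin θ + P = 746.2 + 815 = 1561 N (positive meaning up-slope).
The static-friction ceiling is μ_s N = 0.28 × 695.8 = 194.8 N.
Since |1561| > 194.8 N, static friction cannot hold it; the casting slides down the incline and kinetic friction applies: f = μ_k N = 0.14 × 695.8 = 97.4 N.

f ≈ 97.4 N (up the incline)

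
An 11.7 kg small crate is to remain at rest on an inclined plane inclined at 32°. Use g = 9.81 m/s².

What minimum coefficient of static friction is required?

μ_s,min ≈ 0.625

At the slip threshold m g sin θ = μ_s m g cos θ, so μ_s,min = tan θ.
μ_s,min = tan 32° = 0.625.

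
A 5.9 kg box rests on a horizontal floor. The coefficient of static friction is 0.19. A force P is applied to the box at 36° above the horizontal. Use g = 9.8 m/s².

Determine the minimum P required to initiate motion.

N = m g − P sin α (the pull lifts the box).
At impending slip, P cos α = μ_s N = μ_s (m g − P sin α).
Solving: P (cos α + μ_s sin α) = μ_s m g → P = 0.19×57.8/(cos 36° + 0.19 sin 36°) = 11/0.9207 = 11.9 N.

P ≈ 11.9 N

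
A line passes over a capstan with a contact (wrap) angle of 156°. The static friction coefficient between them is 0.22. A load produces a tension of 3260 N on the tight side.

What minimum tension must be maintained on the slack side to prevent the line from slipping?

Capstan equation at impending slip: T_tight/T_slack = e^{μβ}.
β = 156° = 2.723 rad; e^{μβ} = e^{0.22×2.723} = 1.82.
T_slack = T_tight / e^{μβ} = 3260 / 1.82 = 1790 N.

T_min ≈ 1790 N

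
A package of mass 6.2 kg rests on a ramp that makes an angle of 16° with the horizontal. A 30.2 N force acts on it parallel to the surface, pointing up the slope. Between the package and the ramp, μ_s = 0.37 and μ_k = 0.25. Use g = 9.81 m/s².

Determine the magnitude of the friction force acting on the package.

f ≈ 13.4 N (down the incline)

The normal reaction is N = m g cos θ = 58.47 N.
The friction needed for equilibrium is m g sin θ − P = 16.76 − 30.2 = -13.44 N, measured positive up-slope.
The static-friction ceiling is μ_s N = 0.37 × 58.47 = 21.63 N.
Since |-13.44| ≤ 21.63 N, static friction is sufficient; f equals the required value, not μ_s N.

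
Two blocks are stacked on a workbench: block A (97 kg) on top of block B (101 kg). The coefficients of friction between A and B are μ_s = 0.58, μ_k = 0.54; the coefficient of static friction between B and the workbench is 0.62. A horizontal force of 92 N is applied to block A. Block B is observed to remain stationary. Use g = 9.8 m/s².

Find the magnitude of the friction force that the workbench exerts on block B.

f ≈ 92 N

Normal force at the A–B interface: N₁ = m_A g = 950.6 N.
So the A–B interface can sustain at most μ_s N₁ = 551.3 N of static friction.
P = 92 N is within that limit, so A and B move together (both at rest); the A–B friction is simply f₁ = P = 92 N.
By Newton's third law B feels 92 N forward from A. With B stationary, the floor's static friction on B balances it: f₂ = 92 N (well within μ_s(m_A+m_B)g = 1203 N).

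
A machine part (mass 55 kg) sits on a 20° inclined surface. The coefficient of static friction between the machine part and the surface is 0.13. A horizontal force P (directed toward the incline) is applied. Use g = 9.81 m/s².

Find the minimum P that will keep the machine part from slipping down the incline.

P_min ≈ 121 N

The machine part tends to slide down (tan θ > μ_s), so at the point of impending slip friction acts up-slope at its limit: f = μ_s N.
Perpendicular to the incline: N = m g cos θ + P sin θ.
Along the incline: P cos θ + μ_s N = m g sin θ, i.e. P cos θ + μ_s (m g cos θ + P sin θ) = m g sin θ.
Solving, P (cos θ + μ_s sin θ) = m g (sin θ − μ_s cos θ), so P = 540×0.2199/0.9842 = 121 N.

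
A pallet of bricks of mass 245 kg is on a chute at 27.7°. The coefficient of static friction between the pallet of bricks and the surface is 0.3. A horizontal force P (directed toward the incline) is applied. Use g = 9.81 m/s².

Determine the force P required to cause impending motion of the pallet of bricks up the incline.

At impending motion up the slope, friction acts down-slope at its limit: f = μ_s N.
Perpendicular to the incline: N = m g cos θ + P sin θ.
Along the incline: P cos θ = m g sin θ + μ_s N = m g sin θ + μ_s (m g cos θ + P sin θ).
Solving, P (cos θ − μ_s sin θ) = m g (sin θ + μ_s cos θ), so P = 245×9.81×(sin 27.7° + 0.3 cos 27.7°)/(cos 27.7° − 0.3 sin 27.7°) = 2400×0.7305/0.7459 = 2350 N.

P ≈ 2350 N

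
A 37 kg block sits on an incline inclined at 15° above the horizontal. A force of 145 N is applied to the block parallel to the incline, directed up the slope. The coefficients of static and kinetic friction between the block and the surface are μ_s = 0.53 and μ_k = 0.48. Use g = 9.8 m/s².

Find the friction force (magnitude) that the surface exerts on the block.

f ≈ 51.2 N (down the incline)

Normal force: N = m g cos θ = 37 × 9.8 × cos 15° = 350.2 N.
The friction needed for equilibrium is m g sin θ − P = 93.85 − 145 = -51.15 N, measured positive up-slope.
The static-friction ceiling is μ_s N = 0.53 × 350.2 = 185.6 N.
Since |-51.15| ≤ 185.6 N, static friction is sufficient; f equals the required value, not μ_s N.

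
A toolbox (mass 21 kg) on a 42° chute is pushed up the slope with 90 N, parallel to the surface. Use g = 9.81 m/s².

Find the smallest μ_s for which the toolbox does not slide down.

μ_s,min ≈ 0.313

N = m g cos θ = 153.1 N.
Friction must make up the shortfall along the incline: f = m g sin θ − P = 137.8 − 90 = 47.85 N.
At the threshold f = μ_s N, so μ_s,min = 47.85/153.1 = 0.313.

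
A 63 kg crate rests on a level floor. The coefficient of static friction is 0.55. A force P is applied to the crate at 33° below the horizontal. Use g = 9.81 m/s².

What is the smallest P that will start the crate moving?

P ≈ 631 N

N = m g + P sin α (the push presses the crate into the level floor).
At impending slip, P cos α = μ_s N = μ_s (m g + P sin α).
Solving: P (cos α − μ_s sin α) = μ_s m g → P = 0.55×618/(cos 33° − 0.55 sin 33°) = 340/0.5391 = 631 N.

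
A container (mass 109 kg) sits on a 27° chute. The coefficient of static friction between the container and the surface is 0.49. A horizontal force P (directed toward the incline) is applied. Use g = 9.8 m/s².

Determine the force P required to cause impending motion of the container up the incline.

At impending motion up the slope, friction acts down-slope at its limit: f = μ_s N.
Perpendicular to the incline: N = m g cos θ + P sin θ.
Along the incline: P cos θ = m g sin θ + μ_s N = m g sin θ + μ_s (m g cos θ + P sin θ).
Solving, P (cos θ − μ_s sin θ) = m g (sin θ + μ_s cos θ), so P = 109×9.8×(sin 27° + 0.49 cos 27°)/(cos 27° − 0.49 sin 27°) = 1070×0.8906/0.6686 = 1420 N.

P ≈ 1420 N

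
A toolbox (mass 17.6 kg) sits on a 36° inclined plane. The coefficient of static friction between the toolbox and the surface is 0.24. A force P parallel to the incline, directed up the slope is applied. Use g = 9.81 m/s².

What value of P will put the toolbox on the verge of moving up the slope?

P ≈ 135 N

At impending motion up the slope, friction acts down-slope at its limit: f = μ_s N.
P is parallel to the surface, so N = m g cos θ = 140 N.
Along the incline: P = m g sin θ + μ_s N = 101 + 0.24×140 = 135 N.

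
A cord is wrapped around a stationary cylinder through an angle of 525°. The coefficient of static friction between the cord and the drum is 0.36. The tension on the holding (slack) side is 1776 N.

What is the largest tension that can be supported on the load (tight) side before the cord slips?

T_max ≈ 48100 N

At impending slip the capstan equation gives T₂/T₁ = e^{μβ} with β in radians.
β = 525° × π/180 = 9.163 rad.
e^{μβ} = e^{0.36×9.163} = 27.08.
T₂ = T₁ · e^{μβ} = 1776 × 27.08 = 48100 N.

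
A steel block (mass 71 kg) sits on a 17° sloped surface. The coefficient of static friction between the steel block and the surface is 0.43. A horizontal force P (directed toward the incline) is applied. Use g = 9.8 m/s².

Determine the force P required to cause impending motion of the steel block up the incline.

At impending motion up the slope, friction acts down-slope at its limit: f = μ_s N.
Perpendicular to the incline: N = m g cos θ + P sin θ.
Along the incline: P cos θ = m g sin θ + μ_s N = m g sin θ + μ_s (m g cos θ + P sin θ).
Solving, P (cos θ − μ_s sin θ) = m g (sin θ + μ_s cos θ), so P = 71×9.8×(sin 17° + 0.43 cos 17°)/(cos 17° − 0.43 sin 17°) = 696×0.7036/0.8306 = 589 N.

P ≈ 589 N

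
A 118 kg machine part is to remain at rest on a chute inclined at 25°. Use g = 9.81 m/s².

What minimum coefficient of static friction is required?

At the slip threshold m g sin θ = μ_s m g cos θ, so μ_s,min = tan θ.
μ_s,min = tan 25° = 0.466.

μ_s,min ≈ 0.466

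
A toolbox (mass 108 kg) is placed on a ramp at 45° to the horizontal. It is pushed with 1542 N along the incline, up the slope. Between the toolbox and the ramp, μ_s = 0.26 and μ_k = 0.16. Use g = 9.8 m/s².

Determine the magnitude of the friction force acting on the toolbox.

f ≈ 120 N (down the incline)

The normal reaction is N = m g cos θ = 748.4 N.
Parallel to the incline, ΣF = 0 gives f = m g sin θ − P = 748.4 − 1542 = -793.6 N (up-slope positive).
Maximum static friction available: μ_s N = 0.26 × 748.4 = 194.6 N.
Since |-793.6| > 194.6 N, static friction cannot hold it; the toolbox slides up the incline and kinetic friction applies: f = μ_k N = 0.16 × 748.4 = 120 N.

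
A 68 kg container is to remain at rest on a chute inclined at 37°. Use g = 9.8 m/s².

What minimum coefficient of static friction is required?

μ_s,min ≈ 0.754

At the slip threshold m g sin θ = μ_s m g cos θ, so μ_s,min = tan θ.
μ_s,min = tan 37° = 0.754.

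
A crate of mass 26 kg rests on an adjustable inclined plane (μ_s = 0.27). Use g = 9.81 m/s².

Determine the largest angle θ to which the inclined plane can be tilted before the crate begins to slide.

At the slip threshold, m g sin θ = μ_s · m g cos θ, so tan θ = μ_s.
θ_max = arctan(0.27) = 15.1°.

θ_max ≈ 15.1°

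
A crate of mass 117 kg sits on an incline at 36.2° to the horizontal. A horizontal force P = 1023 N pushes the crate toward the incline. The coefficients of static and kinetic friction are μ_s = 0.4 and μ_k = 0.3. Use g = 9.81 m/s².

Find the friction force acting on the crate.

f ≈ 148 N (down the incline)

Normal direction: N = m g cos θ + P sin θ = 1530 N.
Parallel to the incline: P cos θ − m g sin θ = 825.5 − 677.9 = 147.6 N; the friction needed to balance this is 147.6 N acting down the slope.
The limit of static friction is μ_s N = 612.2 N.
|f_req| = 147.6 ≤ 612.2 N → the crate is in equilibrium; friction equals the required value.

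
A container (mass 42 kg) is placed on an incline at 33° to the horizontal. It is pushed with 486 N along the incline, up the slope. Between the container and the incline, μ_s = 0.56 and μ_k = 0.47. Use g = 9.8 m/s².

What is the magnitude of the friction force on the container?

Perpendicular to the surface, N = m g cos θ = 42·9.8·cos 33° = 345.2 N.
Parallel to the incline, ΣF = 0 gives f = m g sin θ − P = 224.2 − 486 = -261.8 N (up-slope positive).
Static friction can supply at most μ_s N = 193.3 N.
Since |-261.8| > 193.3 N, static friction cannot hold it; the container slides up the incline and kinetic friction applies: f = μ_k N = 0.47 × 345.2 = 162 N.

f ≈ 162 N (down the incline)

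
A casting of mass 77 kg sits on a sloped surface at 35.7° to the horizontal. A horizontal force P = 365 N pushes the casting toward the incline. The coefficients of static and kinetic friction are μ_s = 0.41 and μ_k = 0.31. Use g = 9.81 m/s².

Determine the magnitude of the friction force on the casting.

The horizontal push has a component P sin θ into the surface, so N = m g cos θ + P sin θ = 613.4 + 213 = 826.4 N.
Parallel to the incline: P cos θ − m g sin θ = 296.4 − 440.8 = -144.4 N; the friction needed to balance this is 144.4 N acting up the slope.
Maximum static friction: μ_s N = 0.41 × 826.4 = 338.8 N.
Since 144.4 N is within the 338.8 N limit, the casting stays put and friction is exactly 144 N.

f ≈ 144 N (up the incline)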